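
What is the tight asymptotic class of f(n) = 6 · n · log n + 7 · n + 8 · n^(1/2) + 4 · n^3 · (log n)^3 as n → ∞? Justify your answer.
f(n) ∈ Θ(n^3 · (log n)^3)

Compare the terms by growth order. For large n, n^a · (log n)^b dominates n^a' · (log n)^b' iff a > a', or (a = a' and b > b'). Ranking the 4 terms shows the dominant one is 4 · n^3 · (log n)^3. Hence f(n) ∈ Θ(n^3 · (log n)^3).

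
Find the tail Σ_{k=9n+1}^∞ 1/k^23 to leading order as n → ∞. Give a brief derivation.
Σ_{k>9n} 1/k^23 ~ 1/(22 · (9n)^22)

Compare to the integral: ∫_{9n}^∞ x^(−23) dx = [−x^(−22)/22]_{9n}^∞ = 1/((23−1)·(9n)^22). Euler-Maclaurin then gives
  Σ_{k>9n} 1/k^23 = ∫_{9n}^∞ dx/x^23 − 1/(2·(9n)^23) + O(1/(9n)^24).
(Equivalently this is ζ(23) − Σ_{k≤9n} 1/k^23.)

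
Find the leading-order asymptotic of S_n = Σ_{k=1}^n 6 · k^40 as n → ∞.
S_n ~ 6 · n^41 / 41

By integral comparison (Euler-Maclaurin), Σ_{k=1}^n 6 · k^40 = 6 · ∫_0^n x^40 dx + O(n^40) = 6 · n^41/41 + O(n^40). (Equivalently, Faulhaber's formula gives the same leading term.)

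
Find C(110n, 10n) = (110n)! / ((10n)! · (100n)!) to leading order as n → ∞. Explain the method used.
C(110n, 10n) ~ (285311670611/10000000000)^(10n) · sqrt(11/(20π·10n))

Write N = 10n. Apply Stirling to each factorial:
  (11N)! ~ sqrt(2π·11N) · (11N/e)^(11N),
  N! ~ sqrt(2π N) · (N/e)^N,
  (10N)! ~ sqrt(2π·10N) · (10N/e)^(10N).
The exponential factors combine to (11N)^(11N) / (N^N · (10N)^(10N)) = 11^(11N)/10^(10N) = (11^11/10^10)^N = (285311670611/10000000000)^N.
The square-root prefactors combine to sqrt(2π·11N) / (sqrt(2π N)·sqrt(2π·10N)) = sqrt(11 / (2π·10·N)) = sqrt(11/(20π·10n)).
Substituting N = 10n: C(110n, 10n) ~ (285311670611/10000000000)^(10n) · sqrt(11/(20π·10n)).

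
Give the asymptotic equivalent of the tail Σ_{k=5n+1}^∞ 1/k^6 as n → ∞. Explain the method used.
Σ_{k>5n} 1/k^6 ~ 1/(5 · (5n)^5)

Compare to the integral: ∫_{5n}^∞ x^(−6) dx = [−x^(−5)/5]_{5n}^∞ = 1/((6−1)·(5n)^5). Euler-Maclaurin then gives
  Σ_{k>5n} 1/k^6 = ∫_{5n}^∞ dx/x^6 − 1/(2·(5n)^6) + O(1/(5n)^7).
(Equivalently this is ζ(6) − Σ_{k≤5n} 1/k^6.)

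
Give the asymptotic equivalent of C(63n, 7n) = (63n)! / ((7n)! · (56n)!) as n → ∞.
C(63n, 7n) ~ (387420489/16777216)^(7n) · sqrt(9/(16π·7n))

Write N = 7n. Apply Stirling to each factorial:
  (9N)! ~ sqrt(2π·9N) · (9N/e)^(9N),
  N! ~ sqrt(2π N) · (N/e)^N,
  (8N)! ~ sqrt(2π·8N) · (8N/e)^(8N).
The exponential factors combine to (9N)^(9N) / (N^N · (8N)^(8N)) = 9^(9N)/8^(8N) = (9^9/8^8)^N = (387420489/16777216)^N.
The square-root prefactors combine to sqrt(2π·9N) / (sqrt(2π N)·sqrt(2π·8N)) = sqrt(9 / (2π·8·N)) = sqrt(9/(16π·7n)).
Substituting N = 7n: C(63n, 7n) ~ (387420489/16777216)^(7n) · sqrt(9/(16π·7n)).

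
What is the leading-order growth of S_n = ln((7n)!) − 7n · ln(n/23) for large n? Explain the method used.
S_n ~ 7n · (ln 161 − 1) + O(ln n)

Stirling: ln((7n)!) = 7n ln(7n) − 7n + O(ln n).
  S_n = 7n ln(7n) − 7n − 7n ln(n/23) + O(ln n)
      = 7n ln(7n) − 7n ln n + 7n ln 23 − 7n + O(ln n)
      = 7n ln 7 + 7n ln 23 − 7n + O(ln n)
      = 7n (ln 161 − 1) + O(ln n).
Numerically ln(161) − 1 ≈ 4.0814.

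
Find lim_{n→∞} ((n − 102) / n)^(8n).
lim = e^(−816)

Rewrite as (1 − 102/n)^(8n). By the standard limit (1 + x/n)^n → e^x, we have (1 − 102/n)^n → e^(−102), and raising to the 8th power gives e^(−816).
More precisely, ln[(1 − 102/n)^(8n)] = 8n · ln(1 − 102/n) = 8n · (-102/n + O(1/n^2)) = -816 + O(1/n) → -816.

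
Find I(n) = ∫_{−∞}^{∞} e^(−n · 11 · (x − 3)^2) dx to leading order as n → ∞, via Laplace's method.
I(n) = sqrt(π/(11n))

Here φ(x) = 11 · (x − 3)^2 has its unique minimum at x* = 3 with φ(x*) = 0 and φ''(x*) = 22. Laplace's method gives
  I(n) ~ e^(−n φ(x*)) · sqrt(2π / (n · φ''(x*))) = sqrt(2π / (22n)) = sqrt(π/(11n)).
This is exact: substituting u = (x − 3)·sqrt(11n) gives I(n) = (1/sqrt(11n)) ∫_{−∞}^{∞} e^(−u^2) du = sqrt(π/(11n)).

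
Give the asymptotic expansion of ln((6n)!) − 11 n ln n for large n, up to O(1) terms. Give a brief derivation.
ln((6n)!) − 11 n ln n = −5 n ln n + 6(ln 6 − 1) n + (1/2) ln(2π·6n) + O(1/n)

Stirling: ln((6n)!) = 6n ln(6n) − 6n + (1/2) ln(2π·6n) + O(1/n).
Expand 6n ln(6n) = 6n (ln n + ln 6) = 6n ln n + 6n ln 6.
Subtract 11n ln n: leading term is (6 − 11) n ln n = −5 n ln n. The next term is 6n ln 6 − 6n = 6(ln 6 − 1) n. Then the (1/2) ln(2π·6n) correction.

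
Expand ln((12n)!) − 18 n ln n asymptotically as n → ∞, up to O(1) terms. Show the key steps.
ln((12n)!) − 18 n ln n = −6 n ln n + 12(ln 12 − 1) n + (1/2) ln(2π·12n) + O(1/n)

Stirling: ln((12n)!) = 12n ln(12n) − 12n + (1/2) ln(2π·12n) + O(1/n).
Expand 12n ln(12n) = 12n (ln n + ln 12) = 12n ln n + 12n ln 12.
Subtract 18n ln n: leading term is (12 − 18) n ln n = −6 n ln n. The next term is 12n ln 12 − 12n = 12(ln 12 − 1) n. Then the (1/2) ln(2π·12n) correction.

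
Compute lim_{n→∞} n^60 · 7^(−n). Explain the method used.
lim = 0

Exponentials with base > 1 dominate every fixed polynomial: for any fixed c, n^c / 7^n → 0 as n → ∞ (e.g. by the ratio test, or by writing 7^n = e^(n ln 7) and noting e^(n ln 7) / n^c → ∞). Hence n^60 · 7^(−n) = n^60 / 7^n → 0.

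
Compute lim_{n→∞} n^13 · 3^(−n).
lim = 0

Exponentials with base > 1 dominate every fixed polynomial: for any fixed c, n^c / 3^n → 0 as n → ∞ (e.g. by the ratio test, or by writing 3^n = e^(n ln 3) and noting e^(n ln 3) / n^c → ∞). Hence n^13 · 3^(−n) = n^13 / 3^n → 0.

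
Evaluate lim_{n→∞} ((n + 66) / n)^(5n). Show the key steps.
lim = e^330

Rewrite as (1 + 66/n)^(5n). By the standard limit (1 + x/n)^n → e^x, we have (1 + 66/n)^n → e^66, and raising to the 5th power gives e^330.
More precisely, ln[(1 + 66/n)^(5n)] = 5n · ln(1 + 66/n) = 5n · (66/n + O(1/n^2)) = 330 + O(1/n) → 330.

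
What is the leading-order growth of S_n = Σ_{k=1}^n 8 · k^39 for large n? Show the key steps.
S_n ~ n^40 / 5

By integral comparison (Euler-Maclaurin), Σ_{k=1}^n 8 · k^39 = 8 · ∫_0^n x^39 dx + O(n^39) = 8 · n^40/40 = n^40 / 5 + O(n^39). (Equivalently, Faulhaber's formula gives the same leading term.)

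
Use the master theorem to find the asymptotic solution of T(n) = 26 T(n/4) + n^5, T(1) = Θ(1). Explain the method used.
T(n) = Θ(n^5)

log_4 26 ≈ 2.350. f(n) = n^5 dominates n^(log_4 26) since 5 > 2.350, and the regularity condition a·f(n/b) = 26·(n/4)^5 = (26/1024)·n^5 ≤ c·f(n) holds with c = 26/1024 ≈ 0.0254 < 1. So this is Case 3: T(n) = Θ(f(n)) = Θ(n^5).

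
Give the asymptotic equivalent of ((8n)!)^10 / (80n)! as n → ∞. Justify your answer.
((8n)!)^10/(80n)! ~ ((2π·8n)^(9/2) / sqrt(10)) · 10^(−10·8n)  →  0

Write N = 8n. Stirling: N! ~ sqrt(2π N)(N/e)^N and (10N)! ~ sqrt(2π·10N)·(10N/e)^(10N).
  (N!)^10/(10N)! ~ (2π N)^(10/2) (N/e)^(10N) / [sqrt(2π·10N) (10N/e)^(10N)]
     = (2π N)^(10/2) / sqrt(2π·10N) · (N/(10N))^(10N)
     = (2π N)^((10−1)/2) / sqrt(10) · 10^(−10N).
Since 10^10 > 1, the factor 10^(−10N) decays exponentially, so the ratio → 0. Substituting N = 8n gives the stated form.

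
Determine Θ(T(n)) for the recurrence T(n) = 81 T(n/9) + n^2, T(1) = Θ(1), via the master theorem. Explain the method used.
T(n) = Θ(n^2 log n)

log_9 81 = 2, and f(n) = n^2 = Θ(n^(log_9 81)). This is Case 2 of the master theorem: T(n) = Θ(f(n) · log n) = Θ(n^2 log n).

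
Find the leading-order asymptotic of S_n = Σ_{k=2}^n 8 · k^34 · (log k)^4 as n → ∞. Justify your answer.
S_n ~ 8 · n^35 · (log n)^4 / 35

By integral comparison, S_n = ∫_1^n 8 · x^34 · (log x)^4 dx + O(n^34 · (log n)^4). For the integral, the leading term of ∫_1^n x^34 (log x)^4 dx is n^35/35 · (log n)^4 (by repeated integration by parts; each step lowers the log-exponent and produces a relatively O(1/log n) correction). Hence S_n ~ 8 · n^35 · (log n)^4 / 35.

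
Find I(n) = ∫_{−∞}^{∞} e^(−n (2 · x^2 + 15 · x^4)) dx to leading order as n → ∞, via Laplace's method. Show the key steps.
I(n) ~ sqrt(π/(2n))

φ(x) = 2 · x^2 + 15 · x^4 has its unique global minimum at x* = 0 (since φ'(x) = 4x + 60x^3 = 0 only at x = 0 for real x with both coefficients positive, and φ → ∞ as |x| → ∞). At x* = 0, φ(0) = 0 and φ''(0) = 4. Laplace's method then gives
  I(n) ~ sqrt(2π / (n · φ''(0))) · e^(−n φ(0)) = sqrt(2π / (4n)) = sqrt(π/(2n)).
The 15 · x^4 term contributes only at subleading order (an O(1/n) relative correction).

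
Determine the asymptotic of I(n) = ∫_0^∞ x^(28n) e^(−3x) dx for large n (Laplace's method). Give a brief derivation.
I(n) ~ (sqrt(2π·28n) / 3) · (28n/(3e))^(28n)

Write the integrand as exp(28n ln x − 3x) and set f(x) = 28n ln x − 3x. Then f'(x) = 28n/x − 3 = 0 at x* = 28n/3, and f''(x*) = −28n/x*^2 = −3^2/(28n). Laplace's method (interior maximum) gives
  I(n) ~ e^(f(x*)) · sqrt(2π / |f''(x*)|)
        = exp(28n ln(28n/3) − 28n) · sqrt(2π · 28n / 3^2)
        = (28n/3)^(28n) e^(−28n) · sqrt(2π·28n) / 3
        = (sqrt(2π·28n) / 3) · (28n/(3e))^(28n).
This matches Γ(28n+1)/3^(28n+1) with Stirling applied to Γ.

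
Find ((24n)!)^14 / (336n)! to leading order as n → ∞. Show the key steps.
((24n)!)^14/(336n)! ~ ((2π·24n)^(13/2) / sqrt(14)) · 14^(−14·24n)  →  0

Write N = 24n. Stirling: N! ~ sqrt(2π N)(N/e)^N and (14N)! ~ sqrt(2π·14N)·(14N/e)^(14N).
  (N!)^14/(14N)! ~ (2π N)^(14/2) (N/e)^(14N) / [sqrt(2π·14N) (14N/e)^(14N)]
     = (2π N)^(14/2) / sqrt(2π·14N) · (N/(14N))^(14N)
     = (2π N)^((14−1)/2) / sqrt(14) · 14^(−14N).
Since 14^14 > 1, the factor 14^(−14N) decays exponentially, so the ratio → 0. Substituting N = 24n gives the stated form.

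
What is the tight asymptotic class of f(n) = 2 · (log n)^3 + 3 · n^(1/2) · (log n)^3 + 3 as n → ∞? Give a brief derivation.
f(n) ∈ Θ(n^(1/2) · (log n)^3)

Compare the terms by growth order. For large n, n^a · (log n)^b dominates n^a' · (log n)^b' iff a > a', or (a = a' and b > b'). Ranking the 3 terms shows the dominant one is 3 · n^(1/2) · (log n)^3. Hence f(n) ∈ Θ(n^(1/2) · (log n)^3).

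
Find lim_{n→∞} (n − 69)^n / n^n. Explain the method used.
lim = e^(−69)

Rewrite as (1 − 69/n)^(n). By the standard limit (1 + x/n)^n → e^x, we have (1 − 69/n)^n → e^(−69), and raising to the 1st power gives e^(−69).
More precisely, ln[(1 − 69/n)^(n)] = n · ln(1 − 69/n) = n · (-69/n + O(1/n^2)) = -69 + O(1/n) → -69.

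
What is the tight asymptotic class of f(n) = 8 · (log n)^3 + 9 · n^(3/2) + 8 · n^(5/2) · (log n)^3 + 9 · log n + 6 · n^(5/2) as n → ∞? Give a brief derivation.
f(n) ∈ Θ(n^(5/2) · (log n)^3)

Compare the terms by growth order. For large n, n^a · (log n)^b dominates n^a' · (log n)^b' iff a > a', or (a = a' and b > b'). Ranking the 5 terms shows the dominant one is 8 · n^(5/2) · (log n)^3. Hence f(n) ∈ Θ(n^(5/2) · (log n)^3).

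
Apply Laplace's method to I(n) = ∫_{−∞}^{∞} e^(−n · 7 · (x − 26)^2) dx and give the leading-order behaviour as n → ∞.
I(n) = sqrt(π/(7n))

Here φ(x) = 7 · (x − 26)^2 has its unique minimum at x* = 26 with φ(x*) = 0 and φ''(x*) = 14. Laplace's method gives
  I(n) ~ e^(−n φ(x*)) · sqrt(2π / (n · φ''(x*))) = sqrt(2π / (14n)) = sqrt(π/(7n)).
This is exact: substituting u = (x − 26)·sqrt(7n) gives I(n) = (1/sqrt(7n)) ∫_{−∞}^{∞} e^(−u^2) du = sqrt(π/(7n)).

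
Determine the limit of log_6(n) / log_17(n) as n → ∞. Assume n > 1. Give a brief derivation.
lim = ln(17) / ln(6) = log_6(17)

Change of base: log_6(n) = ln n / ln 6 and log_17(n) = ln n / ln 17. The ratio is (ln n / ln 6) · (ln 17 / ln n) = ln 17 / ln 6, a constant independent of n. So the limit is ln 17 / ln 6 = log_6(17).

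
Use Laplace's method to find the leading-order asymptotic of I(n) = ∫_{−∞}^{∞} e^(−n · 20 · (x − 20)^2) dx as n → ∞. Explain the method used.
I(n) = sqrt(π/(20n))

Here φ(x) = 20 · (x − 20)^2 has its unique minimum at x* = 20 with φ(x*) = 0 and φ''(x*) = 40. Laplace's method gives
  I(n) ~ e^(−n φ(x*)) · sqrt(2π / (n · φ''(x*))) = sqrt(2π / (40n)) = sqrt(π/(20n)).
This is exact: substituting u = (x − 20)·sqrt(20n) gives I(n) = (1/sqrt(20n)) ∫_{−∞}^{∞} e^(−u^2) du = sqrt(π/(20n)).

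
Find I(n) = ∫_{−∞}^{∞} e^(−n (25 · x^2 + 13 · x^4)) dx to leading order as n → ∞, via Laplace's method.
I(n) ~ sqrt(π/(25n))

φ(x) = 25 · x^2 + 13 · x^4 has its unique global minimum at x* = 0 (since φ'(x) = 50x + 52x^3 = 0 only at x = 0 for real x with both coefficients positive, and φ → ∞ as |x| → ∞). At x* = 0, φ(0) = 0 and φ''(0) = 50. Laplace's method then gives
  I(n) ~ sqrt(2π / (n · φ''(0))) · e^(−n φ(0)) = sqrt(2π / (50n)) = sqrt(π/(25n)).
The 13 · x^4 term contributes only at subleading order (an O(1/n) relative correction).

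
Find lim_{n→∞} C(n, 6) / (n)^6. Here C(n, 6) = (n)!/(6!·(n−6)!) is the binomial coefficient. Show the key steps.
lim = 1/6! = 1/720

With N = n → ∞: C(N, 6) / N^6 = [N(N−1)…(N−5)] / (6! · N^6) = (1/6!) · 1 · (1 − 1/n) · … · (1 − 5/n). Each factor → 1 as N → ∞, so the limit is 1/6! = 1/720.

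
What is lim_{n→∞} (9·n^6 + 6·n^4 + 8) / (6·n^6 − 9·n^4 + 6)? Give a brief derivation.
lim = 9/6 = 3/2

For large n the leading n^6 terms dominate both numerator and denominator. Dividing top and bottom by n^6, every other term tends to 0, leaving 9/6 = 3/2.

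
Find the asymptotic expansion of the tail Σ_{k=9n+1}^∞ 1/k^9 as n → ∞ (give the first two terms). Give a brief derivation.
Σ_{k>9n} 1/k^9 = 1/(8 · (9n)^8) − 1/(2 · (9n)^9) + O(1/(9n)^10)

Compare to the integral: ∫_{9n}^∞ x^(−9) dx = [−x^(−8)/8]_{9n}^∞ = 1/((9−1)·(9n)^8). The Euler-Maclaurin correction adds −f(9n)/2 = −1/(2·(9n)^9). Euler-Maclaurin then gives
  Σ_{k>9n} 1/k^9 = ∫_{9n}^∞ dx/x^9 − 1/(2·(9n)^9) + O(1/(9n)^10).
(Equivalently this is ζ(9) − Σ_{k≤9n} 1/k^9.)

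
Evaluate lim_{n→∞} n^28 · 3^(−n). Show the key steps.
lim = 0

Exponentials with base > 1 dominate every fixed polynomial: for any fixed c, n^c / 3^n → 0 as n → ∞ (e.g. by the ratio test, or by writing 3^n = e^(n ln 3) and noting e^(n ln 3) / n^c → ∞). Hence n^28 · 3^(−n) = n^28 / 3^n → 0.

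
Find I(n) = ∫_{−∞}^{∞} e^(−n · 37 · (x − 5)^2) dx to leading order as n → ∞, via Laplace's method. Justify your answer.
I(n) = sqrt(π/(37n))

Here φ(x) = 37 · (x − 5)^2 has its unique minimum at x* = 5 with φ(x*) = 0 and φ''(x*) = 74. Laplace's method gives
  I(n) ~ e^(−n φ(x*)) · sqrt(2π / (n · φ''(x*))) = sqrt(2π / (74n)) = sqrt(π/(37n)).
This is exact: substituting u = (x − 5)·sqrt(37n) gives I(n) = (1/sqrt(37n)) ∫_{−∞}^{∞} e^(−u^2) du = sqrt(π/(37n)).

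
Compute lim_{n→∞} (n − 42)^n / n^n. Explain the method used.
lim = e^(−42)

Rewrite as (1 − 42/n)^(n). By the standard limit (1 + x/n)^n → e^x, we have (1 − 42/n)^n → e^(−42), and raising to the 1st power gives e^(−42).
More precisely, ln[(1 − 42/n)^(n)] = n · ln(1 − 42/n) = n · (-42/n + O(1/n^2)) = -42 + O(1/n) → -42.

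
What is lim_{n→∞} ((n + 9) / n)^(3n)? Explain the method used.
lim = e^27

Rewrite as (1 + 9/n)^(3n). By the standard limit (1 + x/n)^n → e^x, we have (1 + 9/n)^n → e^9, and raising to the 3rd power gives e^27.
More precisely, ln[(1 + 9/n)^(3n)] = 3n · ln(1 + 9/n) = 3n · (9/n + O(1/n^2)) = 27 + O(1/n) → 27.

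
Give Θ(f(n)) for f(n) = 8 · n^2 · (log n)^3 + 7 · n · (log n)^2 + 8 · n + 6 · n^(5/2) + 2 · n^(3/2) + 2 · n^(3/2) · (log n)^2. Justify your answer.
f(n) ∈ Θ(n^(5/2))

Compare the terms by growth order. For large n, n^a · (log n)^b dominates n^a' · (log n)^b' iff a > a', or (a = a' and b > b'). Ranking the 6 terms shows the dominant one is 6 · n^(5/2). Hence f(n) ∈ Θ(n^(5/2)).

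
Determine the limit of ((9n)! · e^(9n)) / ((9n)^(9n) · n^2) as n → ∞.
lim = 0

Stirling: (9n)! ~ sqrt(2π·9n) · (9n/e)^(9n). Hence
  (9n)! · e^(9n) / (9n)^(9n) ~ sqrt(2π·9n).
Dividing by n^2: sqrt(2π·9n) / n^2 = sqrt(2π·9) · n^((1−4)/2), so the expression behaves like sqrt(2π·9) · n^((1−4)/2) → 0.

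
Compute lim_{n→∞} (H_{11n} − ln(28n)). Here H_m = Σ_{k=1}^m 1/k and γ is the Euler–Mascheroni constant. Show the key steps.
lim = ln(11/28) + γ

By Euler-Maclaurin, H_m = ln m + γ + O(1/m). So
  H_{11n} − ln(28n) = ln(11n) + γ − ln(28n) + O(1/n)
                       = ln(11/28) + γ + O(1/n).
Hence the limit is ln(11/28) + γ.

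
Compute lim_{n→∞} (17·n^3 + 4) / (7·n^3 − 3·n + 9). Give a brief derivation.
lim = 17/7

For large n the leading n^3 terms dominate both numerator and denominator. Dividing top and bottom by n^3, every other term tends to 0, leaving 17/7.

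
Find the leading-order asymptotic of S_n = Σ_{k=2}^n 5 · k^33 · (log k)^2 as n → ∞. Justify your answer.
S_n ~ 5 · n^34 · (log n)^2 / 34

By integral comparison, S_n = ∫_1^n 5 · x^33 · (log x)^2 dx + O(n^33 · (log n)^2). For the integral, the leading term of ∫_1^n x^33 (log x)^2 dx is n^34/34 · (log n)^2 (by repeated integration by parts; each step lowers the log-exponent and produces a relatively O(1/log n) correction). Hence S_n ~ 5 · n^34 · (log n)^2 / 34.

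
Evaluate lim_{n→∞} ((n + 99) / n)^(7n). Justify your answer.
lim = e^693

Rewrite as (1 + 99/n)^(7n). By the standard limit (1 + x/n)^n → e^x, we have (1 + 99/n)^n → e^99, and raising to the 7th power gives e^693.
More precisely, ln[(1 + 99/n)^(7n)] = 7n · ln(1 + 99/n) = 7n · (99/n + O(1/n^2)) = 693 + O(1/n) → 693.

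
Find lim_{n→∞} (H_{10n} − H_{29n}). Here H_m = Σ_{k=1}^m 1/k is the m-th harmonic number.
lim = ln(10/29)

Euler-Maclaurin gives H_m = ln m + γ + 1/(2m) + O(1/m^2). The γ and O(1/m) terms cancel in the difference:
  H_{10n} − H_{29n} = ln(10n) − ln(29n) + O(1/n) = ln(10/29) + O(1/n).
Hence the limit is ln(10/29).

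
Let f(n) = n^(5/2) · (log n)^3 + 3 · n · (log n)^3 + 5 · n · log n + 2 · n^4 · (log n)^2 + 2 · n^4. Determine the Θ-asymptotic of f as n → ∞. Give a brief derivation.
f(n) ∈ Θ(n^4 · (log n)^2)

Compare the terms by growth order. For large n, n^a · (log n)^b dominates n^a' · (log n)^b' iff a > a', or (a = a' and b > b'). Ranking the 5 terms shows the dominant one is 2 · n^4 · (log n)^2. Hence f(n) ∈ Θ(n^4 · (log n)^2).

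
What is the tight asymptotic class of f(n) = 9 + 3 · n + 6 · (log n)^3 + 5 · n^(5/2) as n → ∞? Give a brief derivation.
f(n) ∈ Θ(n^(5/2))

Compare the terms by growth order. For large n, n^a · (log n)^b dominates n^a' · (log n)^b' iff a > a', or (a = a' and b > b'). Ranking the 4 terms shows the dominant one is 5 · n^(5/2). Hence f(n) ∈ Θ(n^(5/2)).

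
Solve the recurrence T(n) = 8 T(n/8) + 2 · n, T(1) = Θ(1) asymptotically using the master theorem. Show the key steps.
T(n) = Θ(n log n)

log_8 8 = 1, and f(n) = 2 · n = Θ(n^(log_8 8)). This is Case 2 of the master theorem: T(n) = Θ(f(n) · log n) = Θ(n log n).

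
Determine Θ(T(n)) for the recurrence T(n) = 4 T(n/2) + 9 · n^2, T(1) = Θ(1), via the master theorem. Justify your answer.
T(n) = Θ(n^2 log n)

log_2 4 = 2, and f(n) = 9 · n^2 = Θ(n^(log_2 4)). This is Case 2 of the master theorem: T(n) = Θ(f(n) · log n) = Θ(n^2 log n).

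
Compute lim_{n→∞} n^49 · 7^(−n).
lim = 0

Exponentials with base > 1 dominate every fixed polynomial: for any fixed c, n^c / 7^n → 0 as n → ∞ (e.g. by the ratio test, or by writing 7^n = e^(n ln 7) and noting e^(n ln 7) / n^c → ∞). Hence n^49 · 7^(−n) = n^49 / 7^n → 0.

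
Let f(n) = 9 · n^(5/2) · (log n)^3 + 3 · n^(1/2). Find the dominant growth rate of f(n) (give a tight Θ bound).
f(n) ∈ Θ(n^(5/2) · (log n)^3)

Compare the terms by growth order. For large n, n^a · (log n)^b dominates n^a' · (log n)^b' iff a > a', or (a = a' and b > b'). Ranking the 2 terms shows the dominant one is 9 · n^(5/2) · (log n)^3. Hence f(n) ∈ Θ(n^(5/2) · (log n)^3).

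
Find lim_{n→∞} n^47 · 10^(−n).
lim = 0

Exponentials with base > 1 dominate every fixed polynomial: for any fixed c, n^c / 10^n → 0 as n → ∞ (e.g. by the ratio test, or by writing 10^n = e^(n ln 10) and noting e^(n ln 10) / n^c → ∞). Hence n^47 · 10^(−n) = n^47 / 10^n → 0.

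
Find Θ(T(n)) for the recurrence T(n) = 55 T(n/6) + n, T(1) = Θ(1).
T(n) = Θ(n^(log_6 55))

Master theorem: compare f(n) = n to n^(log_6 55) where log_6 55 ≈ 2.237. Since 1 < log_6 55, we have f(n) = O(n^(log_6 55 − ε)) for some ε > 0 — Case 1. Hence T(n) = Θ(n^(log_6 55)).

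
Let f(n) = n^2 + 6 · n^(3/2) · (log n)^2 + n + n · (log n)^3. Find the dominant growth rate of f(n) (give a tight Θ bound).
f(n) ∈ Θ(n^2)

Compare the terms by growth order. For large n, n^a · (log n)^b dominates n^a' · (log n)^b' iff a > a', or (a = a' and b > b'). Ranking the 4 terms shows the dominant one is n^2. Hence f(n) ∈ Θ(n^2).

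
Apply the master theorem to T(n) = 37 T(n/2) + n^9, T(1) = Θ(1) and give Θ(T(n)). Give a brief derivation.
T(n) = Θ(n^9)

log_2 37 ≈ 5.209. f(n) = n^9 dominates n^(log_2 37) since 9 > 5.209, and the regularity condition a·f(n/b) = 37·(n/2)^9 = (37/512)·n^9 ≤ c·f(n) holds with c = 37/512 ≈ 0.0723 < 1. So this is Case 3: T(n) = Θ(f(n)) = Θ(n^9).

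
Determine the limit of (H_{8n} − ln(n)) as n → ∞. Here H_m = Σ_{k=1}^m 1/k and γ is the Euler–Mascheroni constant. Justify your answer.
lim = ln 8 + γ

By Euler-Maclaurin, H_m = ln m + γ + O(1/m). So
  H_{8n} − ln(n) = ln(8n) + γ − ln(n) + O(1/n)
                       = ln(8/1) + γ + O(1/n).
Hence the limit is ln(8/1) + γ.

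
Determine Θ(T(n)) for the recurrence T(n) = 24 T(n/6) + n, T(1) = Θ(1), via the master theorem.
T(n) = Θ(n^(log_6 24))

Master theorem: compare f(n) = n to n^(log_6 24) where log_6 24 ≈ 1.774. Since 1 < log_6 24, we have f(n) = O(n^(log_6 24 − ε)) for some ε > 0 — Case 1. Hence T(n) = Θ(n^(log_6 24)).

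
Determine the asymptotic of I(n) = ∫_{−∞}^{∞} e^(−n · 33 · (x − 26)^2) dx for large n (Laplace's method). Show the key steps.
I(n) = sqrt(π/(33n))

Here φ(x) = 33 · (x − 26)^2 has its unique minimum at x* = 26 with φ(x*) = 0 and φ''(x*) = 66. Laplace's method gives
  I(n) ~ e^(−n φ(x*)) · sqrt(2π / (n · φ''(x*))) = sqrt(2π / (66n)) = sqrt(π/(33n)).
This is exact: substituting u = (x − 26)·sqrt(33n) gives I(n) = (1/sqrt(33n)) ∫_{−∞}^{∞} e^(−u^2) du = sqrt(π/(33n)).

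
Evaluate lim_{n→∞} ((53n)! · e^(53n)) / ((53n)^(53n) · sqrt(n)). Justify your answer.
lim = sqrt(2π·53)

Stirling: (53n)! ~ sqrt(2π·53n) · (53n/e)^(53n). Hence
  (53n)! · e^(53n) / (53n)^(53n) ~ sqrt(2π·53n).
Dividing by sqrt(n): sqrt(2π·53n) / sqrt(n) = sqrt(2π·53) · n^((1−1)/2), so the limit is sqrt(2π·53).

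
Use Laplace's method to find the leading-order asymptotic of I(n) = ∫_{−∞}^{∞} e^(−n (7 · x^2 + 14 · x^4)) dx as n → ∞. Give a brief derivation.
I(n) ~ sqrt(π/(7n))

φ(x) = 7 · x^2 + 14 · x^4 has its unique global minimum at x* = 0 (since φ'(x) = 14x + 56x^3 = 0 only at x = 0 for real x with both coefficients positive, and φ → ∞ as |x| → ∞). At x* = 0, φ(0) = 0 and φ''(0) = 14. Laplace's method then gives
  I(n) ~ sqrt(2π / (n · φ''(0))) · e^(−n φ(0)) = sqrt(2π / (14n)) = sqrt(π/(7n)).
The 14 · x^4 term contributes only at subleading order (an O(1/n) relative correction).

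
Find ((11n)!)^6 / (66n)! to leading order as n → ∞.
((11n)!)^6/(66n)! ~ ((2π·11n)^(5/2) / sqrt(6)) · 6^(−6·11n)  →  0

Write N = 11n. Stirling: N! ~ sqrt(2π N)(N/e)^N and (6N)! ~ sqrt(2π·6N)·(6N/e)^(6N).
  (N!)^6/(6N)! ~ (2π N)^(6/2) (N/e)^(6N) / [sqrt(2π·6N) (6N/e)^(6N)]
     = (2π N)^(6/2) / sqrt(2π·6N) · (N/(6N))^(6N)
     = (2π N)^((6−1)/2) / sqrt(6) · 6^(−6N).
Since 6^6 > 1, the factor 6^(−6N) decays exponentially, so the ratio → 0. Substituting N = 11n gives the stated form.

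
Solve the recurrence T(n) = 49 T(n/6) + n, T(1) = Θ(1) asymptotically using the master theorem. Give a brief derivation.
T(n) = Θ(n^(log_6 49))

Master theorem: compare f(n) = n to n^(log_6 49) where log_6 49 ≈ 2.172. Since 1 < log_6 49, we have f(n) = O(n^(log_6 49 − ε)) for some ε > 0 — Case 1. Hence T(n) = Θ(n^(log_6 49)).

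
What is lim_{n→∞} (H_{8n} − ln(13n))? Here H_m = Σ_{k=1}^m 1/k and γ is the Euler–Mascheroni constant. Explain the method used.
lim = ln(8/13) + γ

By Euler-Maclaurin, H_m = ln m + γ + O(1/m). So
  H_{8n} − ln(13n) = ln(8n) + γ − ln(13n) + O(1/n)
                       = ln(8/13) + γ + O(1/n).
Hence the limit is ln(8/13) + γ.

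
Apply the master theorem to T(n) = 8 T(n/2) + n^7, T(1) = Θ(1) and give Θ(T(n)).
T(n) = Θ(n^7)

log_2 8 ≈ 3.000. f(n) = n^7 dominates n^(log_2 8) since 7 > 3.000, and the regularity condition a·f(n/b) = 8·(n/2)^7 = (8/128)·n^7 ≤ c·f(n) holds with c = 8/128 ≈ 0.0625 < 1. So this is Case 3: T(n) = Θ(f(n)) = Θ(n^7).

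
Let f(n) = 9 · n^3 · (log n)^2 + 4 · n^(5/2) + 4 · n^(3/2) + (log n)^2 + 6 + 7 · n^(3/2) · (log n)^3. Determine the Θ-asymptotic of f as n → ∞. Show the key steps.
f(n) ∈ Θ(n^3 · (log n)^2)

Compare the terms by growth order. For large n, n^a · (log n)^b dominates n^a' · (log n)^b' iff a > a', or (a = a' and b > b'). Ranking the 6 terms shows the dominant one is 9 · n^3 · (log n)^2. Hence f(n) ∈ Θ(n^3 · (log n)^2).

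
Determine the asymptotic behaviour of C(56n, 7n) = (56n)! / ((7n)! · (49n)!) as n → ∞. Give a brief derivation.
C(56n, 7n) ~ (16777216/823543)^(7n) · sqrt(4/(7π·7n))

Write N = 7n. Apply Stirling to each factorial:
  (8N)! ~ sqrt(2π·8N) · (8N/e)^(8N),
  N! ~ sqrt(2π N) · (N/e)^N,
  (7N)! ~ sqrt(2π·7N) · (7N/e)^(7N).
The exponential factors combine to (8N)^(8N) / (N^N · (7N)^(7N)) = 8^(8N)/7^(7N) = (8^8/7^7)^N = (16777216/823543)^N.
The square-root prefactors combine to sqrt(2π·8N) / (sqrt(2π N)·sqrt(2π·7N)) = sqrt(8 / (2π·7·N)) = sqrt(4/(7π·7n)).
Substituting N = 7n: C(56n, 7n) ~ (16777216/823543)^(7n) · sqrt(4/(7π·7n)).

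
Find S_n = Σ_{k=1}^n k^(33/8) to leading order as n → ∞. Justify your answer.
S_n ~ (8/41) · n^(41/8)

Integral comparison: Σ_{k=1}^n k^(33/8) = ∫_0^n x^(33/8) dx + O(n^(33/8)). The integral is n^(1 + 33/8) / (1 + 33/8) = n^((33+8)/8) / ((33+8)/8) = (8/41) · n^(41/8).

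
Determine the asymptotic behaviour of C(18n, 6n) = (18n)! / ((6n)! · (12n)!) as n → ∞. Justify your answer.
C(18n, 6n) ~ (27/4)^(6n) · sqrt(3/(4π·6n))

Write N = 6n. Apply Stirling to each factorial:
  (3N)! ~ sqrt(2π·3N) · (3N/e)^(3N),
  N! ~ sqrt(2π N) · (N/e)^N,
  (2N)! ~ sqrt(2π·2N) · (2N/e)^(2N).
The exponential factors combine to (3N)^(3N) / (N^N · (2N)^(2N)) = 3^(3N)/2^(2N) = (3^3/2^2)^N = (27/4)^N.
The square-root prefactors combine to sqrt(2π·3N) / (sqrt(2π N)·sqrt(2π·2N)) = sqrt(3 / (2π·2·N)) = sqrt(3/(4π·6n)).
Substituting N = 6n: C(18n, 6n) ~ (27/4)^(6n) · sqrt(3/(4π·6n)).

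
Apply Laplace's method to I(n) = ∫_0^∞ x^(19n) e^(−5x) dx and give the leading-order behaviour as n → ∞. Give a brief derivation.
I(n) ~ (sqrt(2π·19n) / 5) · (19n/(5e))^(19n)

Write the integrand as exp(19n ln x − 5x) and set f(x) = 19n ln x − 5x. Then f'(x) = 19n/x − 5 = 0 at x* = 19n/5, and f''(x*) = −19n/x*^2 = −5^2/(19n). Laplace's method (interior maximum) gives
  I(n) ~ e^(f(x*)) · sqrt(2π / |f''(x*)|)
        = exp(19n ln(19n/5) − 19n) · sqrt(2π · 19n / 5^2)
        = (19n/5)^(19n) e^(−19n) · sqrt(2π·19n) / 5
        = (sqrt(2π·19n) / 5) · (19n/(5e))^(19n).
This matches Γ(19n+1)/5^(19n+1) with Stirling applied to Γ.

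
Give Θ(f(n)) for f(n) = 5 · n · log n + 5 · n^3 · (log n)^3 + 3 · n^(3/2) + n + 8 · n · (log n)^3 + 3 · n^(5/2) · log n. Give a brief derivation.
f(n) ∈ Θ(n^3 · (log n)^3)

Compare the terms by growth order. For large n, n^a · (log n)^b dominates n^a' · (log n)^b' iff a > a', or (a = a' and b > b'). Ranking the 6 terms shows the dominant one is 5 · n^3 · (log n)^3. Hence f(n) ∈ Θ(n^3 · (log n)^3).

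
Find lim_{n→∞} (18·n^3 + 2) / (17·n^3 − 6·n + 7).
lim = 18/17

For large n the leading n^3 terms dominate both numerator and denominator. Dividing top and bottom by n^3, every other term tends to 0, leaving 18/17.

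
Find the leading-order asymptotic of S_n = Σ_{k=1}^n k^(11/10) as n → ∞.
S_n ~ (10/21) · n^(21/10)

Integral comparison: Σ_{k=1}^n k^(11/10) = ∫_0^n x^(11/10) dx + O(n^(11/10)). The integral is n^(1 + 11/10) / (1 + 11/10) = n^((11+10)/10) / ((11+10)/10) = (10/21) · n^(21/10).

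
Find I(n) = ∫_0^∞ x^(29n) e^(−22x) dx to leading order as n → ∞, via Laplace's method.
I(n) ~ (sqrt(2π·29n) / 22) · (29n/(22e))^(29n)

Write the integrand as exp(29n ln x − 22x) and set f(x) = 29n ln x − 22x. Then f'(x) = 29n/x − 22 = 0 at x* = 29n/22, and f''(x*) = −29n/x*^2 = −22^2/(29n). Laplace's method (interior maximum) gives
  I(n) ~ e^(f(x*)) · sqrt(2π / |f''(x*)|)
        = exp(29n ln(29n/22) − 29n) · sqrt(2π · 29n / 22^2)
        = (29n/22)^(29n) e^(−29n) · sqrt(2π·29n) / 22
        = (sqrt(2π·29n) / 22) · (29n/(22e))^(29n).
This matches Γ(29n+1)/22^(29n+1) with Stirling applied to Γ.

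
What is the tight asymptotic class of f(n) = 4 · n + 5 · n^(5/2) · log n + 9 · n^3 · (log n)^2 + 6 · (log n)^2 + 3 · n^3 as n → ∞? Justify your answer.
f(n) ∈ Θ(n^3 · (log n)^2)

Compare the terms by growth order. For large n, n^a · (log n)^b dominates n^a' · (log n)^b' iff a > a', or (a = a' and b > b'). Ranking the 5 terms shows the dominant one is 9 · n^3 · (log n)^2. Hence f(n) ∈ Θ(n^3 · (log n)^2).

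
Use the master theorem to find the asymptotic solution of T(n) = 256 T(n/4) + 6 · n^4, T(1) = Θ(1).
T(n) = Θ(n^4 log n)

log_4 256 = 4, and f(n) = 6 · n^4 = Θ(n^(log_4 256)). This is Case 2 of the master theorem: T(n) = Θ(f(n) · log n) = Θ(n^4 log n).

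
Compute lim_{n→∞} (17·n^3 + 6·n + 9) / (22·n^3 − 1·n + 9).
lim = 17/22

For large n the leading n^3 terms dominate both numerator and denominator. Dividing top and bottom by n^3, every other term tends to 0, leaving 17/22.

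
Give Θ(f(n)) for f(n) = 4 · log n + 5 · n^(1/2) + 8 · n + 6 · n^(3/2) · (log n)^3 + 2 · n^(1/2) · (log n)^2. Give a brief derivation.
f(n) ∈ Θ(n^(3/2) · (log n)^3)

Compare the terms by growth order. For large n, n^a · (log n)^b dominates n^a' · (log n)^b' iff a > a', or (a = a' and b > b'). Ranking the 5 terms shows the dominant one is 6 · n^(3/2) · (log n)^3. Hence f(n) ∈ Θ(n^(3/2) · (log n)^3).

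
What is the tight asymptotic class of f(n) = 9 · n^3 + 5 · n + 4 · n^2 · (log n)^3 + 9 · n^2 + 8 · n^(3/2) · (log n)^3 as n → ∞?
f(n) ∈ Θ(n^3)

Compare the terms by growth order. For large n, n^a · (log n)^b dominates n^a' · (log n)^b' iff a > a', or (a = a' and b > b'). Ranking the 5 terms shows the dominant one is 9 · n^3. Hence f(n) ∈ Θ(n^3).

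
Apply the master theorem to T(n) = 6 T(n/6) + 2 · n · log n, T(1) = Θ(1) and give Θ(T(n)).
T(n) = Θ(n · (log n)^2)

Here log_6 6 = 1 and f(n) = 2 · n · log n = Θ(n^(log_6 6) · (log n)^1). This is the extended Case 2 of the master theorem (f matches the critical exponent up to log factors), giving T(n) = Θ(n^(log_6 6) · (log n)^(1+1)) = Θ(n · (log n)^2).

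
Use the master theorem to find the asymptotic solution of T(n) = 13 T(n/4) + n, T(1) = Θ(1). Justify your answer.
T(n) = Θ(n^(log_4 13))

Master theorem: compare f(n) = n to n^(log_4 13) where log_4 13 ≈ 1.850. Since 1 < log_4 13, we have f(n) = O(n^(log_4 13 − ε)) for some ε > 0 — Case 1. Hence T(n) = Θ(n^(log_4 13)).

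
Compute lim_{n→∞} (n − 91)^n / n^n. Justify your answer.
lim = e^(−91)

Rewrite as (1 − 91/n)^(n). By the standard limit (1 + x/n)^n → e^x, we have (1 − 91/n)^n → e^(−91), and raising to the 1st power gives e^(−91).
More precisely, ln[(1 − 91/n)^(n)] = n · ln(1 − 91/n) = n · (-91/n + O(1/n^2)) = -91 + O(1/n) → -91.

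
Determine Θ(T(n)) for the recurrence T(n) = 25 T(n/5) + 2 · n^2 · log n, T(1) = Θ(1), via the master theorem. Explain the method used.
T(n) = Θ(n^2 · (log n)^2)

Here log_5 25 = 2 and f(n) = 2 · n^2 · log n = Θ(n^(log_5 25) · (log n)^1). This is the extended Case 2 of the master theorem (f matches the critical exponent up to log factors), giving T(n) = Θ(n^(log_5 25) · (log n)^(1+1)) = Θ(n^2 · (log n)^2).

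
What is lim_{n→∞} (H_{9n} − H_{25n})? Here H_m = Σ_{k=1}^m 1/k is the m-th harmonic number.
lim = ln(9/25)

Euler-Maclaurin gives H_m = ln m + γ + 1/(2m) + O(1/m^2). The γ and O(1/m) terms cancel in the difference:
  H_{9n} − H_{25n} = ln(9n) − ln(25n) + O(1/n) = ln(9/25) + O(1/n).
Hence the limit is ln(9/25).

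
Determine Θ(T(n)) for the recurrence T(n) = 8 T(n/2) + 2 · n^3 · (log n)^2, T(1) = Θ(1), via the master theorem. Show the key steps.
T(n) = Θ(n^3 · (log n)^3)

Here log_2 8 = 3 and f(n) = 2 · n^3 · (log n)^2 = Θ(n^(log_2 8) · (log n)^2). This is the extended Case 2 of the master theorem (f matches the critical exponent up to log factors), giving T(n) = Θ(n^(log_2 8) · (log n)^(2+1)) = Θ(n^3 · (log n)^3).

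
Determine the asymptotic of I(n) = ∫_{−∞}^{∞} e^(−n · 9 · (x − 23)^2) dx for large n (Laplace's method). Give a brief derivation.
I(n) = sqrt(π/(9n))

Here φ(x) = 9 · (x − 23)^2 has its unique minimum at x* = 23 with φ(x*) = 0 and φ''(x*) = 18. Laplace's method gives
  I(n) ~ e^(−n φ(x*)) · sqrt(2π / (n · φ''(x*))) = sqrt(2π / (18n)) = sqrt(π/(9n)).
This is exact: substituting u = (x − 23)·sqrt(9n) gives I(n) = (1/sqrt(9n)) ∫_{−∞}^{∞} e^(−u^2) du = sqrt(π/(9n)).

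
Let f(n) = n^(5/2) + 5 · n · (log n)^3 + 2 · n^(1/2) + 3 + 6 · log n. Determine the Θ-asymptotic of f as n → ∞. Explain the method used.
f(n) ∈ Θ(n^(5/2))

Compare the terms by growth order. For large n, n^a · (log n)^b dominates n^a' · (log n)^b' iff a > a', or (a = a' and b > b'). Ranking the 5 terms shows the dominant one is n^(5/2). Hence f(n) ∈ Θ(n^(5/2)).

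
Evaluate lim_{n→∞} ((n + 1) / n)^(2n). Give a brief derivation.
lim = e^2

Rewrite as (1 + 1/n)^(2n). By the standard limit (1 + x/n)^n → e^x, we have (1 + 1/n)^n → e^1, and raising to the 2nd power gives e^2.
More precisely, ln[(1 + 1/n)^(2n)] = 2n · ln(1 + 1/n) = 2n · (1/n + O(1/n^2)) = 2 + O(1/n) → 2.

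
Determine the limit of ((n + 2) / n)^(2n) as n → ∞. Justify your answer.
lim = e^4

Rewrite as (1 + 2/n)^(2n). By the standard limit (1 + x/n)^n → e^x, we have (1 + 2/n)^n → e^2, and raising to the 2nd power gives e^4.
More precisely, ln[(1 + 2/n)^(2n)] = 2n · ln(1 + 2/n) = 2n · (2/n + O(1/n^2)) = 4 + O(1/n) → 4.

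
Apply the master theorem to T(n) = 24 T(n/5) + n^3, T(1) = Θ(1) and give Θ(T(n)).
T(n) = Θ(n^3)

log_5 24 ≈ 1.975. f(n) = n^3 dominates n^(log_5 24) since 3 > 1.975, and the regularity condition a·f(n/b) = 24·(n/5)^3 = (24/125)·n^3 ≤ c·f(n) holds with c = 24/125 ≈ 0.192 < 1. So this is Case 3: T(n) = Θ(f(n)) = Θ(n^3).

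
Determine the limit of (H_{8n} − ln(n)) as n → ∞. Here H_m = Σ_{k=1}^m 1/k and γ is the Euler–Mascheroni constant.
lim = ln 8 + γ

By Euler-Maclaurin, H_m = ln m + γ + O(1/m). So
  H_{8n} − ln(n) = ln(8n) + γ − ln(n) + O(1/n)
                       = ln(8/1) + γ + O(1/n).
Hence the limit is ln(8/1) + γ.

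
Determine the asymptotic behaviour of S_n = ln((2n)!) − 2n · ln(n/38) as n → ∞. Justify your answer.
S_n ~ 2n · (ln 76 − 1) + O(ln n)

Stirling: ln((2n)!) = 2n ln(2n) − 2n + O(ln n).
  S_n = 2n ln(2n) − 2n − 2n ln(n/38) + O(ln n)
      = 2n ln(2n) − 2n ln n + 2n ln 38 − 2n + O(ln n)
      = 2n ln 2 + 2n ln 38 − 2n + O(ln n)
      = 2n (ln 76 − 1) + O(ln n).
Numerically ln(76) − 1 ≈ 3.3307.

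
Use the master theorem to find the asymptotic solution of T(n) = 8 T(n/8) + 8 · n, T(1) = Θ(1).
T(n) = Θ(n log n)

log_8 8 = 1, and f(n) = 8 · n = Θ(n^(log_8 8)). This is Case 2 of the master theorem: T(n) = Θ(f(n) · log n) = Θ(n log n).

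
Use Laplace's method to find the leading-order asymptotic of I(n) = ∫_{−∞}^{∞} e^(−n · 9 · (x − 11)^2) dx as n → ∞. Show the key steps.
I(n) = sqrt(π/(9n))

Here φ(x) = 9 · (x − 11)^2 has its unique minimum at x* = 11 with φ(x*) = 0 and φ''(x*) = 18. Laplace's method gives
  I(n) ~ e^(−n φ(x*)) · sqrt(2π / (n · φ''(x*))) = sqrt(2π / (18n)) = sqrt(π/(9n)).
This is exact: substituting u = (x − 11)·sqrt(9n) gives I(n) = (1/sqrt(9n)) ∫_{−∞}^{∞} e^(−u^2) du = sqrt(π/(9n)).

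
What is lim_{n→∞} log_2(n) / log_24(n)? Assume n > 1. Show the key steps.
lim = ln(24) / ln(2) = log_2(24)

Change of base: log_2(n) = ln n / ln 2 and log_24(n) = ln n / ln 24. The ratio is (ln n / ln 2) · (ln 24 / ln n) = ln 24 / ln 2, a constant independent of n. So the limit is ln 24 / ln 2 = log_2(24).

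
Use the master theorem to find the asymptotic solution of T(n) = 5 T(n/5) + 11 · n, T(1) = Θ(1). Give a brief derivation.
T(n) = Θ(n log n)

log_5 5 = 1, and f(n) = 11 · n = Θ(n^(log_5 5)). This is Case 2 of the master theorem: T(n) = Θ(f(n) · log n) = Θ(n log n).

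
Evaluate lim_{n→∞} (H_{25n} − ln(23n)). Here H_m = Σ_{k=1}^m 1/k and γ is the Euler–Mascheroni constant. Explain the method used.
lim = ln(25/23) + γ

By Euler-Maclaurin, H_m = ln m + γ + O(1/m). So
  H_{25n} − ln(23n) = ln(25n) + γ − ln(23n) + O(1/n)
                       = ln(25/23) + γ + O(1/n).
Hence the limit is ln(25/23) + γ.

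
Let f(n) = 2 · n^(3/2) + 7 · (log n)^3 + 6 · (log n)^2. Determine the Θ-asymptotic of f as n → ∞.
f(n) ∈ Θ(n^(3/2))

Compare the terms by growth order. For large n, n^a · (log n)^b dominates n^a' · (log n)^b' iff a > a', or (a = a' and b > b'). Ranking the 3 terms shows the dominant one is 2 · n^(3/2). Hence f(n) ∈ Θ(n^(3/2)).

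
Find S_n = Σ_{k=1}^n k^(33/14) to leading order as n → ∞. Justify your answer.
S_n ~ (14/47) · n^(47/14)

Integral comparison: Σ_{k=1}^n k^(33/14) = ∫_0^n x^(33/14) dx + O(n^(33/14)). The integral is n^(1 + 33/14) / (1 + 33/14) = n^((33+14)/14) / ((33+14)/14) = (14/47) · n^(47/14).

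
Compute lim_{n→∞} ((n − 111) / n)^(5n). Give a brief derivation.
lim = e^(−555)

Rewrite as (1 − 111/n)^(5n). By the standard limit (1 + x/n)^n → e^x, we have (1 − 111/n)^n → e^(−111), and raising to the 5th power gives e^(−555).
More precisely, ln[(1 − 111/n)^(5n)] = 5n · ln(1 − 111/n) = 5n · (-111/n + O(1/n^2)) = -555 + O(1/n) → -555.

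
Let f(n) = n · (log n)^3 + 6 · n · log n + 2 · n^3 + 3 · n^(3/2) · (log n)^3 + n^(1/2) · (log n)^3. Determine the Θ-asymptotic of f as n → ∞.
f(n) ∈ Θ(n^3)

Compare the terms by growth order. For large n, n^a · (log n)^b dominates n^a' · (log n)^b' iff a > a', or (a = a' and b > b'). Ranking the 5 terms shows the dominant one is 2 · n^3. Hence f(n) ∈ Θ(n^3).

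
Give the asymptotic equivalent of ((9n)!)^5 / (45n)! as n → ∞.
((9n)!)^5/(45n)! ~ ((2π·9n)^(4/2) / sqrt(5)) · 5^(−5·9n)  →  0

Write N = 9n. Stirling: N! ~ sqrt(2π N)(N/e)^N and (5N)! ~ sqrt(2π·5N)·(5N/e)^(5N).
  (N!)^5/(5N)! ~ (2π N)^(5/2) (N/e)^(5N) / [sqrt(2π·5N) (5N/e)^(5N)]
     = (2π N)^(5/2) / sqrt(2π·5N) · (N/(5N))^(5N)
     = (2π N)^((5−1)/2) / sqrt(5) · 5^(−5N).
Since 5^5 > 1, the factor 5^(−5N) decays exponentially, so the ratio → 0. Substituting N = 9n gives the stated form.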